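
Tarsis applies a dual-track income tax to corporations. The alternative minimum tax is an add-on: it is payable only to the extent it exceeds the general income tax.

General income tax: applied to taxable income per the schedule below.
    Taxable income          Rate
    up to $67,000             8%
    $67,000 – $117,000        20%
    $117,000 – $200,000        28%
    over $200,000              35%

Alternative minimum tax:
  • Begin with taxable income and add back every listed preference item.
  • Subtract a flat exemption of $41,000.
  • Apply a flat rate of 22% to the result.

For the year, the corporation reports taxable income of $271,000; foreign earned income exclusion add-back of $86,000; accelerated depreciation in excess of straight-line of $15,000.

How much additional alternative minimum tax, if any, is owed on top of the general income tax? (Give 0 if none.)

$9,370

Alternative minimum tax:
  Adjusted income: $271,000 + $86,000 + $15,000 = $372,000
  Less exemption $41,000 → base $331,000
  $331,000 × 22% = $72,820

General income tax:
  $67,000 × 8% = $5,360
  $50,000 × 20% = $10,000
  $83,000 × 28% = $23,240
  $71,000 × 35% = $24,850
  → $63,450

Excess of alternative minimum tax over general income tax: $72,820 − $63,450 = $9,370.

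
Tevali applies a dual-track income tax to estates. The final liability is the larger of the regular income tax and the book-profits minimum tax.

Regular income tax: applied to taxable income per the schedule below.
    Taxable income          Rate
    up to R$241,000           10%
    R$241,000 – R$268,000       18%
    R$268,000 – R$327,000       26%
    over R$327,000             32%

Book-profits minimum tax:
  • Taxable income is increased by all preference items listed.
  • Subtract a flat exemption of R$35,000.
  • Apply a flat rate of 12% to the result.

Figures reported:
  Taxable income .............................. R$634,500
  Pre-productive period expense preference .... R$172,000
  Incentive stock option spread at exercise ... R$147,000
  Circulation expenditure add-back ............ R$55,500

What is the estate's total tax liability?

R$142,700

Regular income tax:
  R$241,000 × 10% = R$24,100
  R$27,000 × 18% = R$4,860
  R$59,000 × 26% = R$15,340
  R$307,500 × 32% = R$98,400
  → R$142,700

Book-profits minimum tax:
  Adjusted income: R$634,500 + R$172,000 + R$147,000 + R$55,500 = R$1,009,000
  Less exemption R$35,000 → base R$974,000
  R$974,000 × 12% = R$116,880

R$142,700 > R$116,880, so the regular income tax governs.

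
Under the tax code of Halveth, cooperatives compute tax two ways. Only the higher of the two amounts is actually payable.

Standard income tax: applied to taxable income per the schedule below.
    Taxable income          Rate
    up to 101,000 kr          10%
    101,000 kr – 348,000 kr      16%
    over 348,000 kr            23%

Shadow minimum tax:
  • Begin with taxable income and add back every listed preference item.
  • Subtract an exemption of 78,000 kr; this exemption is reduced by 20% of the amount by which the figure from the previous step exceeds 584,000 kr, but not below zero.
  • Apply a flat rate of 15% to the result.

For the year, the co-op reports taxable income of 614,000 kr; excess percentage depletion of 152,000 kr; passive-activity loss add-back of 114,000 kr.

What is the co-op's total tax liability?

Standard income tax:
  101,000 kr × 10% = 10,100 kr
  247,000 kr × 16% = 39,520 kr
  266,000 kr × 23% = 61,180 kr
  → 110,800 kr

Shadow minimum tax:
  Adjusted income: 614,000 kr + 152,000 kr + 114,000 kr = 880,000 kr
  Exemption: 78,000 kr − 20% × (880,000 kr − 584,000 kr) = 78,000 kr − 59,200 kr = 18,800 kr
  Base: 880,000 kr − 18,800 kr = 861,200 kr
  861,200 kr × 15% = 129,180 kr

129,180 kr > 110,800 kr, so the shadow minimum tax is the binding amount.

129,180 kr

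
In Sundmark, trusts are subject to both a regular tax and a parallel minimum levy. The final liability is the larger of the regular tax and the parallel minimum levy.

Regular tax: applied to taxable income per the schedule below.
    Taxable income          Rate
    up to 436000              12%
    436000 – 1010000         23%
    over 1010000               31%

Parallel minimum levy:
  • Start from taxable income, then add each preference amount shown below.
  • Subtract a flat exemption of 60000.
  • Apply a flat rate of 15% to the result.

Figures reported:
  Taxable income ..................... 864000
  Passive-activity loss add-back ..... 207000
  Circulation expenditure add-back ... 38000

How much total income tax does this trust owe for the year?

157350

Parallel minimum levy:
  Adjusted income: 864000 + 207000 + 38000 = 1109000
  Less exemption 60000 → base 1049000
  1049000 × 15% = 157350

Regular tax:
  436000 × 12% = 52320
  428000 × 23% = 98440
  → 150760

157350 > 150760, so the parallel minimum levy is the binding amount.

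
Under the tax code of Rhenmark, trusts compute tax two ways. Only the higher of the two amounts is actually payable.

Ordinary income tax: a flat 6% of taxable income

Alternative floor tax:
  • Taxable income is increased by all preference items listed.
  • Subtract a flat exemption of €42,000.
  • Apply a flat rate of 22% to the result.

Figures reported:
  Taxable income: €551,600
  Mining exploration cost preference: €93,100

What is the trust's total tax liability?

€132,594

Alternative floor tax:
  Adjusted income: €551,600 + €93,100 = €644,700
  Less exemption €42,000 → base €602,700
  €602,700 × 22% = €132,594

Ordinary income tax:
  €551,600 × 6% = €33,096

€132,594 > €33,096, so the alternative floor tax is the binding amount.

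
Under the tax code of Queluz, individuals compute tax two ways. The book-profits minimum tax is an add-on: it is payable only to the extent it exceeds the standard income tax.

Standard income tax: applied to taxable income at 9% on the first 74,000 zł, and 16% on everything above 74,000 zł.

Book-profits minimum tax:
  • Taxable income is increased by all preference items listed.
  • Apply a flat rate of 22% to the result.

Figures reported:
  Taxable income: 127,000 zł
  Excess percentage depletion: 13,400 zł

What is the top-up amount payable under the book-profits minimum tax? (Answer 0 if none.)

15,748 zł

Book-profits minimum tax:
  Adjusted income: 127,000 zł + 13,400 zł = 140,400 zł
  140,400 zł × 22% = 30,888 zł

Standard income tax:
  74,000 zł × 9% = 6,660 zł
  53,000 zł × 16% = 8,480 zł
  → 15,140 zł

Excess of book-profits minimum tax over standard income tax: 30,888 zł − 15,140 zł = 15,748 zł.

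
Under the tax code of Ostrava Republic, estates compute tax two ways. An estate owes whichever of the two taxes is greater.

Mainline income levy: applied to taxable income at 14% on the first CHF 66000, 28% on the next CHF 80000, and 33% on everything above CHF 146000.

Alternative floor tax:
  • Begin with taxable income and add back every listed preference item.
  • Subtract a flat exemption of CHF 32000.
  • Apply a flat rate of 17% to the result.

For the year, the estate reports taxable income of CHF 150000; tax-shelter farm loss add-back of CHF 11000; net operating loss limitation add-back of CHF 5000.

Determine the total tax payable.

CHF 32960

Mainline income levy:
  CHF 66000 × 14% = CHF 9240
  CHF 80000 × 28% = CHF 22400
  CHF 4000 × 33% = CHF 1320
  → CHF 32960

Alternative floor tax:
  Adjusted income: CHF 150000 + CHF 11000 + CHF 5000 = CHF 166000
  Less exemption CHF 32000 → base CHF 134000
  CHF 134000 × 17% = CHF 22780

CHF 32960 > CHF 22780, so the mainline income levy governs.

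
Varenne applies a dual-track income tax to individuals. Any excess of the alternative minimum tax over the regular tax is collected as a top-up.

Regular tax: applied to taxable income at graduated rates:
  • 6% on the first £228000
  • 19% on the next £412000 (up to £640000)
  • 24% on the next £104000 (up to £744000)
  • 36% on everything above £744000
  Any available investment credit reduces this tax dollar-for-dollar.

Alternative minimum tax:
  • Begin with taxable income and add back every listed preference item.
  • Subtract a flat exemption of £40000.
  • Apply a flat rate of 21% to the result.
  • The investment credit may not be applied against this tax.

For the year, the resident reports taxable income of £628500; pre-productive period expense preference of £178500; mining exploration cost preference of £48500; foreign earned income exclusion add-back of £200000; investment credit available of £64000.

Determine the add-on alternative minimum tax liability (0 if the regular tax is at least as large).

Alternative minimum tax:
  Adjusted income: £628500 + £178500 + £48500 + £200000 = £1055500
  Less exemption £40000 → base £1015500
  £1015500 × 21% = £213255

Regular tax:
  £228000 × 6% = £13680
  £400500 × 19% = £76095
  → £89775
  Less investment credit £64000 → £25775

Excess of alternative minimum tax over regular tax: £213255 − £25775 = £187480.

£187480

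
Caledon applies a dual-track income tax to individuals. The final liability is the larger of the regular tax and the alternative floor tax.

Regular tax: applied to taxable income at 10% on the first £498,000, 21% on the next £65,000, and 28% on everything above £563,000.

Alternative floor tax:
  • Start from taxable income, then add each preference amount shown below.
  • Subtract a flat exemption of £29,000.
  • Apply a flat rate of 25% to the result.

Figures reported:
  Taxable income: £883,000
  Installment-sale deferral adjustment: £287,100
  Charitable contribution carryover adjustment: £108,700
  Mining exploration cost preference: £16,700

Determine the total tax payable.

Alternative floor tax:
  Adjusted income: £883,000 + £287,100 + £108,700 + £16,700 = £1,295,500
  Less exemption £29,000 → base £1,266,500
  £1,266,500 × 25% = £316,625

Regular tax:
  £498,000 × 10% = £49,800
  £65,000 × 21% = £13,650
  £320,000 × 28% = £89,600
  → £153,050

£316,625 > £153,050, so the alternative floor tax is the binding amount.

£316,625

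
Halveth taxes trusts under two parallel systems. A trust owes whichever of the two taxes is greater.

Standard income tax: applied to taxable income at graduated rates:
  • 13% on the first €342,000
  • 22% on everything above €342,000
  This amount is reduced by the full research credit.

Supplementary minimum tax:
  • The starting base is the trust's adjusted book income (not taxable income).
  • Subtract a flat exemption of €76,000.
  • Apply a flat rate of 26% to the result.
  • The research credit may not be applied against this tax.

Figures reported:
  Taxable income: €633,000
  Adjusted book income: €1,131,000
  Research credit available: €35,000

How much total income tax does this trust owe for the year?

€274,300

Standard income tax:
  €342,000 × 13% = €44,460
  €291,000 × 22% = €64,020
  → €108,480
  Less research credit €35,000 → €73,480

Supplementary minimum tax:
  Base (adjusted book income): €1,131,000
  Less exemption €76,000 → base €1,055,000
  €1,055,000 × 26% = €274,300

€274,300 > €73,480, so the supplementary minimum tax is the binding amount.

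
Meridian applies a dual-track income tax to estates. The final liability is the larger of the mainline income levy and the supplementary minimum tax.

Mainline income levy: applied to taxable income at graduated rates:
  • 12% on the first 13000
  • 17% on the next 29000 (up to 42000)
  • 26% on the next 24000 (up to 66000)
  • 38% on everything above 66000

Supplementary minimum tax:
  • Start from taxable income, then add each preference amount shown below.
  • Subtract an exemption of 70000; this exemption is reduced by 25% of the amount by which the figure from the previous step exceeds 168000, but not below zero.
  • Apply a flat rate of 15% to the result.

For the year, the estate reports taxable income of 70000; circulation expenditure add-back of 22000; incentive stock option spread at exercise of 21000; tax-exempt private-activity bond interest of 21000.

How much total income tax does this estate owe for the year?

Supplementary minimum tax:
  Adjusted income: 70000 + 22000 + 21000 + 21000 = 134000
  Exemption: 134000 ≤ 168000, so full 70000 applies
  Base: 134000 − 70000 = 64000
  64000 × 15% = 9600

Mainline income levy:
  13000 × 12% = 1560
  29000 × 17% = 4930
  24000 × 26% = 6240
  4000 × 38% = 1520
  → 14250

14250 > 9600, so the mainline income levy governs.

14250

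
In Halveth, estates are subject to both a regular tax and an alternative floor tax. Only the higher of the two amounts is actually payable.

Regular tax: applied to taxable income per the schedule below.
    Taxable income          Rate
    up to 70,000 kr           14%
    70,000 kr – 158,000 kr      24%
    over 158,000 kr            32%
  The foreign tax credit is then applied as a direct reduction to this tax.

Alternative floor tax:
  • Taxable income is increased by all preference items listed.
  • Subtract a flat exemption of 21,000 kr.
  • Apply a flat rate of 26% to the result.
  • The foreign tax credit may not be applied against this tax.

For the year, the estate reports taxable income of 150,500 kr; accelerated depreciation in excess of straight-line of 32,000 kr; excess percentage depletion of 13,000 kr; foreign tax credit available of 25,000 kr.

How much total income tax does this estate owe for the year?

45,370 kr

Alternative floor tax:
  Adjusted income: 150,500 kr + 32,000 kr + 13,000 kr = 195,500 kr
  Less exemption 21,000 kr → base 174,500 kr
  174,500 kr × 26% = 45,370 kr

Regular tax:
  70,000 kr × 14% = 9,800 kr
  80,500 kr × 24% = 19,320 kr
  → 29,120 kr
  Less foreign tax credit 25,000 kr → 4,120 kr

45,370 kr > 4,120 kr, so the alternative floor tax is the binding amount.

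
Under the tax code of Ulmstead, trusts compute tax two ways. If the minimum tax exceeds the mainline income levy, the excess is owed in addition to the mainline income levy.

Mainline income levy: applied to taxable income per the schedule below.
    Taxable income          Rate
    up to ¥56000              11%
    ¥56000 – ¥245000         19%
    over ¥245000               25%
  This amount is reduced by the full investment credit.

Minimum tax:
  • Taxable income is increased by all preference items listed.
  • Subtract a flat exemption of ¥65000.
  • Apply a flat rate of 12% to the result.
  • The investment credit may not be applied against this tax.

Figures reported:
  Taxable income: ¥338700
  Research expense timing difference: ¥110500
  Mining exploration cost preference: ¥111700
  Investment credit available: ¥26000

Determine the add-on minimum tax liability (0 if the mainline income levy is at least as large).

¥20013

Minimum tax:
  Adjusted income: ¥338700 + ¥110500 + ¥111700 = ¥560900
  Less exemption ¥65000 → base ¥495900
  ¥495900 × 12% = ¥59508

Mainline income levy:
  ¥56000 × 11% = ¥6160
  ¥189000 × 19% = ¥35910
  ¥93700 × 25% = ¥23425
  → ¥65495
  Less investment credit ¥26000 → ¥39495

Excess of minimum tax over mainline income levy: ¥59508 − ¥39495 = ¥20013.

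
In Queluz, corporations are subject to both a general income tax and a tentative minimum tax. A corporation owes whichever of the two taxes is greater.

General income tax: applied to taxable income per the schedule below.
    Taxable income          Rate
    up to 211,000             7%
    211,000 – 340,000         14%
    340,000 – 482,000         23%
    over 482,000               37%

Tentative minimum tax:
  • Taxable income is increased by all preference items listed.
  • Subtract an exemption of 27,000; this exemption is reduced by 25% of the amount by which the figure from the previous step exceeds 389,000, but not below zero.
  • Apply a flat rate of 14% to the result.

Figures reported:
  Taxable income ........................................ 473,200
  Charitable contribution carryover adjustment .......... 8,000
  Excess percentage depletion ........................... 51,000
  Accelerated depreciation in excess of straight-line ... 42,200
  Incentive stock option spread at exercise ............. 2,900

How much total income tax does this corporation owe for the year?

General income tax:
  211,000 × 7% = 14,770
  129,000 × 14% = 18,060
  133,200 × 23% = 30,636
  → 63,466

Tentative minimum tax:
  Adjusted income: 473,200 + 8,000 + 51,000 + 42,200 + 2,900 = 577,300
  Exemption: 25% × (577,300 − 389,000) = 47,075 ≥ 27,000, so the exemption is fully phased out
  Base: 577,300 − 0 = 577,300
  577,300 × 14% = 80,822

80,822 > 63,466, so the tentative minimum tax is the binding amount.

80,822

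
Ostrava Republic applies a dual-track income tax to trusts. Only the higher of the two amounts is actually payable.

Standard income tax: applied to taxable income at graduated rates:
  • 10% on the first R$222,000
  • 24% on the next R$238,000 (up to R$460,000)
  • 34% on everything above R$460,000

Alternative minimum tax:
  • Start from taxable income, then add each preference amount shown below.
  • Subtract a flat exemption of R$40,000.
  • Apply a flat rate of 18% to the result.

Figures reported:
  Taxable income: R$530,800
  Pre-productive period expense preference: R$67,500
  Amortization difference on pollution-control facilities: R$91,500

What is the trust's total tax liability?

R$116,964

Alternative minimum tax:
  Adjusted income: R$530,800 + R$67,500 + R$91,500 = R$689,800
  Less exemption R$40,000 → base R$649,800
  R$649,800 × 18% = R$116,964

Standard income tax:
  R$222,000 × 10% = R$22,200
  R$238,000 × 24% = R$57,120
  R$70,800 × 34% = R$24,072
  → R$103,392

R$116,964 > R$103,392, so the alternative minimum tax is the binding amount.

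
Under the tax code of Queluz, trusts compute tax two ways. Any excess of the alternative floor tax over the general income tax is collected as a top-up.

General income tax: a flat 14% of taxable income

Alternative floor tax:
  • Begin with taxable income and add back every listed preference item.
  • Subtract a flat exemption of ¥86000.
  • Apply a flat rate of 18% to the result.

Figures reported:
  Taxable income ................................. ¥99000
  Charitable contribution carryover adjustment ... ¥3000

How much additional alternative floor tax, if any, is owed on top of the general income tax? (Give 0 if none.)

¥0

Alternative floor tax:
  Adjusted income: ¥99000 + ¥3000 = ¥102000
  Less exemption ¥86000 → base ¥16000
  ¥16000 × 18% = ¥2880

General income tax:
  ¥99000 × 14% = ¥13860

¥2880 ≤ ¥13860, so no add-on is due.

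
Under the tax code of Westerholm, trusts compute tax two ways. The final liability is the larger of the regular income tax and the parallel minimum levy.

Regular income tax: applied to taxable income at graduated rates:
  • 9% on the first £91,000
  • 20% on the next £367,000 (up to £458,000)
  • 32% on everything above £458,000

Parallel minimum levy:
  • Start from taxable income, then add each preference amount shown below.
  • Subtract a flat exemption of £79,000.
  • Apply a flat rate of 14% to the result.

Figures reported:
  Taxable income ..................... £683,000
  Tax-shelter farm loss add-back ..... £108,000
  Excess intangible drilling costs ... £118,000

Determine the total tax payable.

Parallel minimum levy:
  Adjusted income: £683,000 + £108,000 + £118,000 = £909,000
  Less exemption £79,000 → base £830,000
  £830,000 × 14% = £116,200

Regular income tax:
  £91,000 × 9% = £8,190
  £367,000 × 20% = £73,400
  £225,000 × 32% = £72,000
  → £153,590

£153,590 > £116,200, so the regular income tax governs.

£153,590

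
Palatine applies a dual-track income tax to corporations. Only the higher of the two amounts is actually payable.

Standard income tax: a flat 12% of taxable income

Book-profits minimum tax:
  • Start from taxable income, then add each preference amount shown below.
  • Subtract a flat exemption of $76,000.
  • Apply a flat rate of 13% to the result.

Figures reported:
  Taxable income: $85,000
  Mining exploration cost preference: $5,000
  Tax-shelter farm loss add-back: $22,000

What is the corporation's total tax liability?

$10,200

Standard income tax:
  $85,000 × 12% = $10,200

Book-profits minimum tax:
  Adjusted income: $85,000 + $5,000 + $22,000 = $112,000
  Less exemption $76,000 → base $36,000
  $36,000 × 13% = $4,680

$10,200 > $4,680, so the standard income tax governs.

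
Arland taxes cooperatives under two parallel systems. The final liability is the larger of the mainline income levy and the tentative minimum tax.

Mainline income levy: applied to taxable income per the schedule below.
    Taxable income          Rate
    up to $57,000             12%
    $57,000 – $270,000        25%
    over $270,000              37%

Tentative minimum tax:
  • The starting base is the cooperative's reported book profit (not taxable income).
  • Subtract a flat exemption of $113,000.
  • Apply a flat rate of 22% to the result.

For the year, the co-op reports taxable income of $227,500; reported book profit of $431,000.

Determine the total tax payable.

$69,960

Tentative minimum tax:
  Base (reported book profit): $431,000
  Less exemption $113,000 → base $318,000
  $318,000 × 22% = $69,960

Mainline income levy:
  $57,000 × 12% = $6,840
  $170,500 × 25% = $42,625
  → $49,465

$69,960 > $49,465, so the tentative minimum tax is the binding amount.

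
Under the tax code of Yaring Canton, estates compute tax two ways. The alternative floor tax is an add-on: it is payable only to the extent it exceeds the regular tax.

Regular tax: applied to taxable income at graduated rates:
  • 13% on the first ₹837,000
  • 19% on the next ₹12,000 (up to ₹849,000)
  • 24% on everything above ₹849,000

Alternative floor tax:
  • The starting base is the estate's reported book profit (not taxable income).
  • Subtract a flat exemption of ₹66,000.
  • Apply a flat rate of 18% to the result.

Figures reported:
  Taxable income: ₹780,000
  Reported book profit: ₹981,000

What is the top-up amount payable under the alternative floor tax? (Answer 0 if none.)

Alternative floor tax:
  Base (reported book profit): ₹981,000
  Less exemption ₹66,000 → base ₹915,000
  ₹915,000 × 18% = ₹164,700

Regular tax:
  ₹780,000 × 13% = ₹101,400

Excess of alternative floor tax over regular tax: ₹164,700 − ₹101,400 = ₹63,300.

₹63,300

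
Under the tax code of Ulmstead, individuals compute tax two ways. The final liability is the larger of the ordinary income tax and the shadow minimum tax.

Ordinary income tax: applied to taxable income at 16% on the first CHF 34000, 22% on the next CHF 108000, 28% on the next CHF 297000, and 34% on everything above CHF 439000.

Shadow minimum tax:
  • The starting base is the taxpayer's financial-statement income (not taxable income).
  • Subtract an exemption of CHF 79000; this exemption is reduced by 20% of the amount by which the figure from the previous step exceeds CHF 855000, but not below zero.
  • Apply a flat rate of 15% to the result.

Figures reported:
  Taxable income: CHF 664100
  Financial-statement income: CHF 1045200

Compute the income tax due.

CHF 188894

Shadow minimum tax:
  Base (financial-statement income): CHF 1045200
  Exemption: CHF 79000 − 20% × (CHF 1045200 − CHF 855000) = CHF 79000 − CHF 38040 = CHF 40960
  Base: CHF 1045200 − CHF 40960 = CHF 1004240
  CHF 1004240 × 15% = CHF 150636

Ordinary income tax:
  CHF 34000 × 16% = CHF 5440
  CHF 108000 × 22% = CHF 23760
  CHF 297000 × 28% = CHF 83160
  CHF 225100 × 34% = CHF 76534
  → CHF 188894

CHF 188894 > CHF 150636, so the ordinary income tax governs.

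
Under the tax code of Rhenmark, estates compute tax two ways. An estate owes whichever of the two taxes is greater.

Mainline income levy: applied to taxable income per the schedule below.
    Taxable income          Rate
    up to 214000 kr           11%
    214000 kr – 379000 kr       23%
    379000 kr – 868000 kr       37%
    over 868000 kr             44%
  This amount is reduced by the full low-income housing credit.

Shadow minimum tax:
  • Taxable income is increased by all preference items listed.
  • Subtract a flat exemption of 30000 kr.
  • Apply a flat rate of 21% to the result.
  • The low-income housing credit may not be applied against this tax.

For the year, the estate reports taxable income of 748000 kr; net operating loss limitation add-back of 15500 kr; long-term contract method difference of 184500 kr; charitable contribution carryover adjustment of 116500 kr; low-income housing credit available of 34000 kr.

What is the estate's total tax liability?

Mainline income levy:
  214000 kr × 11% = 23540 kr
  165000 kr × 23% = 37950 kr
  369000 kr × 37% = 136530 kr
  → 198020 kr
  Less low-income housing credit 34000 kr → 164020 kr

Shadow minimum tax:
  Adjusted income: 748000 kr + 15500 kr + 184500 kr + 116500 kr = 1064500 kr
  Less exemption 30000 kr → base 1034500 kr
  1034500 kr × 21% = 217245 kr

217245 kr > 164020 kr, so the shadow minimum tax is the binding amount.

217245 kr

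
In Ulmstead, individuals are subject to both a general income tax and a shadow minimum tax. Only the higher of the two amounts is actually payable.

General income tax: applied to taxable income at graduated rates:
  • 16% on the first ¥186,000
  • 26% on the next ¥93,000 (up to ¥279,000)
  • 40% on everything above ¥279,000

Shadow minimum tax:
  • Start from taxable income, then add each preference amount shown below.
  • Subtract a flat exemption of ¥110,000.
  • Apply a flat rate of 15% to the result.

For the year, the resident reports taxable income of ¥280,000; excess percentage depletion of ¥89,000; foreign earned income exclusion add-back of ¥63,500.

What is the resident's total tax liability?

¥54,340

General income tax:
  ¥186,000 × 16% = ¥29,760
  ¥93,000 × 26% = ¥24,180
  ¥1,000 × 40% = ¥400
  → ¥54,340

Shadow minimum tax:
  Adjusted income: ¥280,000 + ¥89,000 + ¥63,500 = ¥432,500
  Less exemption ¥110,000 → base ¥322,500
  ¥322,500 × 15% = ¥48,375

¥54,340 > ¥48,375, so the general income tax governs.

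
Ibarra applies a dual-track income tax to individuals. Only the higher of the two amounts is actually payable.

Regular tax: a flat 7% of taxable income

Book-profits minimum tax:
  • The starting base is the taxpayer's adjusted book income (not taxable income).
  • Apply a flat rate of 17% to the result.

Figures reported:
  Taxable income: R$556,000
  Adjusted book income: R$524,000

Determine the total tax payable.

R$89,080

Regular tax:
  R$556,000 × 7% = R$38,920

Book-profits minimum tax:
  Base (adjusted book income): R$524,000
  R$524,000 × 17% = R$89,080

R$89,080 > R$38,920, so the book-profits minimum tax is the binding amount.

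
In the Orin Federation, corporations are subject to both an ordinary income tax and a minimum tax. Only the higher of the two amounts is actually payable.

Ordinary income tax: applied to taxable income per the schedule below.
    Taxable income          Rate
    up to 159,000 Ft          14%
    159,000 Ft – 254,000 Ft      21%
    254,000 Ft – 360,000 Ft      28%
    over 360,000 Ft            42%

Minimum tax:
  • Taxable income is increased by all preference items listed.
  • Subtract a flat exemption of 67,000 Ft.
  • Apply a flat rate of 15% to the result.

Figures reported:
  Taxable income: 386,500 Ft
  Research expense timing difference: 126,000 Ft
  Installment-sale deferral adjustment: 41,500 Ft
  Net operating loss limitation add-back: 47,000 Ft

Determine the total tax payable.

Minimum tax:
  Adjusted income: 386,500 Ft + 126,000 Ft + 41,500 Ft + 47,000 Ft = 601,000 Ft
  Less exemption 67,000 Ft → base 534,000 Ft
  534,000 Ft × 15% = 80,100 Ft

Ordinary income tax:
  159,000 Ft × 14% = 22,260 Ft
  95,000 Ft × 21% = 19,950 Ft
  106,000 Ft × 28% = 29,680 Ft
  26,500 Ft × 42% = 11,130 Ft
  → 83,020 Ft

83,020 Ft > 80,100 Ft, so the ordinary income tax governs.

83,020 Ft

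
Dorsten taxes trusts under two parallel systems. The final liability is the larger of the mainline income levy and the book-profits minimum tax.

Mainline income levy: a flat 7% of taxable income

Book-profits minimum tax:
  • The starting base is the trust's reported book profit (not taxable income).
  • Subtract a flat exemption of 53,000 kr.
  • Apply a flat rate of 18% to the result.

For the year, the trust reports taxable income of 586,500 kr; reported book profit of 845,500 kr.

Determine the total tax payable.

142,650 kr

Book-profits minimum tax:
  Base (reported book profit): 845,500 kr
  Less exemption 53,000 kr → base 792,500 kr
  792,500 kr × 18% = 142,650 kr

Mainline income levy:
  586,500 kr × 7% = 41,055 kr

142,650 kr > 41,055 kr, so the book-profits minimum tax is the binding amount.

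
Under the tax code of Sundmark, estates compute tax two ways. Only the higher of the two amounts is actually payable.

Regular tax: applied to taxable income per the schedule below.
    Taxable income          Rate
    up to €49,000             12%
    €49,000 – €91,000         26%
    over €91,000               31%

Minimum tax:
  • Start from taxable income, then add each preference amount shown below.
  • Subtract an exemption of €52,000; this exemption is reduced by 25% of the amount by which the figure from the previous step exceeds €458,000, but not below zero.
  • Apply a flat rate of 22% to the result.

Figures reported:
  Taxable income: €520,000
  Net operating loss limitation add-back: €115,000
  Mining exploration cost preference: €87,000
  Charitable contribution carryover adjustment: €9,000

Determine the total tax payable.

€160,820

Minimum tax:
  Adjusted income: €520,000 + €115,000 + €87,000 + €9,000 = €731,000
  Exemption: 25% × (€731,000 − €458,000) = €68,250 ≥ €52,000, so the exemption is fully phased out
  Base: €731,000 − €0 = €731,000
  €731,000 × 22% = €160,820

Regular tax:
  €49,000 × 12% = €5,880
  €42,000 × 26% = €10,920
  €429,000 × 31% = €132,990
  → €149,790

€160,820 > €149,790, so the minimum tax is the binding amount.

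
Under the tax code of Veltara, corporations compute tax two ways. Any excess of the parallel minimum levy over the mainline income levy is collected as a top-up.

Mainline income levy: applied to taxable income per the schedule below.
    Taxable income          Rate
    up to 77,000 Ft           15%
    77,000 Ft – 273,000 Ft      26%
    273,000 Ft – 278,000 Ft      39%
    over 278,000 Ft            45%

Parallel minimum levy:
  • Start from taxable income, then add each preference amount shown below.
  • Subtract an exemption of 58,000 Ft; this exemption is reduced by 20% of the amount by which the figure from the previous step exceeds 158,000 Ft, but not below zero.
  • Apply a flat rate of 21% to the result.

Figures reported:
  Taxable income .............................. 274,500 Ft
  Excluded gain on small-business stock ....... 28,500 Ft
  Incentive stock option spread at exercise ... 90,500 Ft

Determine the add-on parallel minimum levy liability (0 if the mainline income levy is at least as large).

Mainline income levy:
  77,000 Ft × 15% = 11,550 Ft
  196,000 Ft × 26% = 50,960 Ft
  1,500 Ft × 39% = 585 Ft
  → 63,095 Ft

Parallel minimum levy:
  Adjusted income: 274,500 Ft + 28,500 Ft + 90,500 Ft = 393,500 Ft
  Exemption: 58,000 Ft − 20% × (393,500 Ft − 158,000 Ft) = 58,000 Ft − 47,100 Ft = 10,900 Ft
  Base: 393,500 Ft − 10,900 Ft = 382,600 Ft
  382,600 Ft × 21% = 80,346 Ft

Excess of parallel minimum levy over mainline income levy: 80,346 Ft − 63,095 Ft = 17,251 Ft.

17,251 Ft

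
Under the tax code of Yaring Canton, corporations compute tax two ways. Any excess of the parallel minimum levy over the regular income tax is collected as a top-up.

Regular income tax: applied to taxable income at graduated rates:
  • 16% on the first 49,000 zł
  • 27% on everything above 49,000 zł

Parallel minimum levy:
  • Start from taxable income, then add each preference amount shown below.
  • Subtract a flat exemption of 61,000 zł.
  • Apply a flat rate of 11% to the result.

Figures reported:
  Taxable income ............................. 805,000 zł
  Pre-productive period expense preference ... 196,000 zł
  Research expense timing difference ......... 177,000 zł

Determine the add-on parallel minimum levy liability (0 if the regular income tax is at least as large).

0 zł

Parallel minimum levy:
  Adjusted income: 805,000 zł + 196,000 zł + 177,000 zł = 1,178,000 zł
  Less exemption 61,000 zł → base 1,117,000 zł
  1,117,000 zł × 11% = 122,870 zł

Regular income tax:
  49,000 zł × 16% = 7,840 zł
  756,000 zł × 27% = 204,120 zł
  → 211,960 zł

122,870 zł ≤ 211,960 zł, so no add-on is due.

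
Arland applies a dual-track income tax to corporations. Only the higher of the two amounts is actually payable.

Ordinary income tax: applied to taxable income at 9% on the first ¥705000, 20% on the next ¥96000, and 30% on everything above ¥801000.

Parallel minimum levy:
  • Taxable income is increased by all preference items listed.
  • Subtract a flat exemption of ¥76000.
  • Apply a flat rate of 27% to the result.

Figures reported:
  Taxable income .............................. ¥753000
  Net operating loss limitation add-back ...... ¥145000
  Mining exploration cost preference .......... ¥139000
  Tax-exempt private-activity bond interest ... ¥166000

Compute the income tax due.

Parallel minimum levy:
  Adjusted income: ¥753000 + ¥145000 + ¥139000 + ¥166000 = ¥1203000
  Less exemption ¥76000 → base ¥1127000
  ¥1127000 × 27% = ¥304290

Ordinary income tax:
  ¥705000 × 9% = ¥63450
  ¥48000 × 20% = ¥9600
  → ¥73050

¥304290 > ¥73050, so the parallel minimum levy is the binding amount.

¥304290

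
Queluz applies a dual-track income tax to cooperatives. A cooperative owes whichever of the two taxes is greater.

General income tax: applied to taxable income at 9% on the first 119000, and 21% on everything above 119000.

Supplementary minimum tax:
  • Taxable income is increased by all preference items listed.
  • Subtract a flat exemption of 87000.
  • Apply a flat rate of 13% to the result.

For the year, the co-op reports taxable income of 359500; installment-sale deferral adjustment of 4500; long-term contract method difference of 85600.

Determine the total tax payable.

61215

Supplementary minimum tax:
  Adjusted income: 359500 + 4500 + 85600 = 449600
  Less exemption 87000 → base 362600
  362600 × 13% = 47138

General income tax:
  119000 × 9% = 10710
  240500 × 21% = 50505
  → 61215

61215 > 47138, so the general income tax governs.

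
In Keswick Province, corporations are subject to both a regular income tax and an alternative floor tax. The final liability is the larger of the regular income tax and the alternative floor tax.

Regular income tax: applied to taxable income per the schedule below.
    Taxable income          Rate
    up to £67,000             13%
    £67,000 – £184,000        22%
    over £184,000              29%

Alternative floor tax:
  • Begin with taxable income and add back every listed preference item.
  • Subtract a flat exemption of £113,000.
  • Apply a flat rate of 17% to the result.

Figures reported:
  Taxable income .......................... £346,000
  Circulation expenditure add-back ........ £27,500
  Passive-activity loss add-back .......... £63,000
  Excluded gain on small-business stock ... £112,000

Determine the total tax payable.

Alternative floor tax:
  Adjusted income: £346,000 + £27,500 + £63,000 + £112,000 = £548,500
  Less exemption £113,000 → base £435,500
  £435,500 × 17% = £74,035

Regular income tax:
  £67,000 × 13% = £8,710
  £117,000 × 22% = £25,740
  £162,000 × 29% = £46,980
  → £81,430

£81,430 > £74,035, so the regular income tax governs.

£81,430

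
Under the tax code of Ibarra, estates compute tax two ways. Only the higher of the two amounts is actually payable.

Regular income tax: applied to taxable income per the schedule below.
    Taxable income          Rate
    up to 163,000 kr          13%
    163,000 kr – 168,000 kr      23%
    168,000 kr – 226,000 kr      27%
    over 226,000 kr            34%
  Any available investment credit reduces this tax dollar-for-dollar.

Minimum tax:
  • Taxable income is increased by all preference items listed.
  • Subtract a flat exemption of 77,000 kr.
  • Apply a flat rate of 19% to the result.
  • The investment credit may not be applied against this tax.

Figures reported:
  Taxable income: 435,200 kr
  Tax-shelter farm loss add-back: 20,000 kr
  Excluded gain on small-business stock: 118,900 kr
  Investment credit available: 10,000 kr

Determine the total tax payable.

99,128 kr

Regular income tax:
  163,000 kr × 13% = 21,190 kr
  5,000 kr × 23% = 1,150 kr
  58,000 kr × 27% = 15,660 kr
  209,200 kr × 34% = 71,128 kr
  → 109,128 kr
  Less investment credit 10,000 kr → 99,128 kr

Minimum tax:
  Adjusted income: 435,200 kr + 20,000 kr + 118,900 kr = 574,100 kr
  Less exemption 77,000 kr → base 497,100 kr
  497,100 kr × 19% = 94,449 kr

99,128 kr > 94,449 kr, so the regular income tax governs.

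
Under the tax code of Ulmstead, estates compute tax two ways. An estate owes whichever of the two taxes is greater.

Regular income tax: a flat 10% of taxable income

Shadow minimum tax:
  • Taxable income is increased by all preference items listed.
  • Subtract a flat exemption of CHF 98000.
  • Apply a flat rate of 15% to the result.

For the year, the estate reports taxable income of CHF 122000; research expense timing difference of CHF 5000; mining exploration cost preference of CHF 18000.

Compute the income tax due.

Shadow minimum tax:
  Adjusted income: CHF 122000 + CHF 5000 + CHF 18000 = CHF 145000
  Less exemption CHF 98000 → base CHF 47000
  CHF 47000 × 15% = CHF 7050

Regular income tax:
  CHF 122000 × 10% = CHF 12200

CHF 12200 > CHF 7050, so the regular income tax governs.

CHF 12200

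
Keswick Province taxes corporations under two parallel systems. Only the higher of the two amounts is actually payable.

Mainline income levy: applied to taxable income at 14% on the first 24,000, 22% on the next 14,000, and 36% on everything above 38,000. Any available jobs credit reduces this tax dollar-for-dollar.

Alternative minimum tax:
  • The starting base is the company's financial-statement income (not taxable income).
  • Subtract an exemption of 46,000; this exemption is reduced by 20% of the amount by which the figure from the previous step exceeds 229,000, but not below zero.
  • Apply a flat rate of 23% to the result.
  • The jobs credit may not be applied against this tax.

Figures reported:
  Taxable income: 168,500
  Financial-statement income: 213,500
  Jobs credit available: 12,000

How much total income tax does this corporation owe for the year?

Mainline income levy:
  24,000 × 14% = 3,360
  14,000 × 22% = 3,080
  130,500 × 36% = 46,980
  → 53,420
  Less jobs credit 12,000 → 41,420

Alternative minimum tax:
  Base (financial-statement income): 213,500
  Exemption: 213,500 ≤ 229,000, so full 46,000 applies
  Base: 213,500 − 46,000 = 167,500
  167,500 × 23% = 38,525

41,420 > 38,525, so the mainline income levy governs.

41,420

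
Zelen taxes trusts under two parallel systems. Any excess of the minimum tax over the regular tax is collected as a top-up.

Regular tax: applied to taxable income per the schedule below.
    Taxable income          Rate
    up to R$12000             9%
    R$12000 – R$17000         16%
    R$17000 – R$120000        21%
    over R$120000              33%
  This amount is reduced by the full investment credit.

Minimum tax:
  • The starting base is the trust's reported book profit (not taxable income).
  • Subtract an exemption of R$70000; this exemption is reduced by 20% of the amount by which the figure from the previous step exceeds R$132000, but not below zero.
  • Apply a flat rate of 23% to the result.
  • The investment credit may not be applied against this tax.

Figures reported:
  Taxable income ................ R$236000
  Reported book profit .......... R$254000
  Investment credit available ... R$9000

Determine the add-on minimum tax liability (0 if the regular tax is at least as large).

R$0

Regular tax:
  R$12000 × 9% = R$1080
  R$5000 × 16% = R$800
  R$103000 × 21% = R$21630
  R$116000 × 33% = R$38280
  → R$61790
  Less investment credit R$9000 → R$52790

Minimum tax:
  Base (reported book profit): R$254000
  Exemption: R$70000 − 20% × (R$254000 − R$132000) = R$70000 − R$24400 = R$45600
  Base: R$254000 − R$45600 = R$208400
  R$208400 × 23% = R$47932

R$47932 ≤ R$52790, so no add-on is due.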